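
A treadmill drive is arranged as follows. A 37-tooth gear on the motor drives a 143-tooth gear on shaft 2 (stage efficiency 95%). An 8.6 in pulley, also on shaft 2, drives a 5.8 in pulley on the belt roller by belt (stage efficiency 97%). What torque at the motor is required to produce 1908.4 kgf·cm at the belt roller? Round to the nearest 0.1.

Overall ratio R = 3.8649 × 0.67442 = 2.6065; overall efficiency η = 0.95 × 0.97 = 0.9215.
Input torque = output torque / (R × η) = 1908.4 / (2.6065 × 0.9215) = 794.53 kgf·cm.

794.5 kgf·cm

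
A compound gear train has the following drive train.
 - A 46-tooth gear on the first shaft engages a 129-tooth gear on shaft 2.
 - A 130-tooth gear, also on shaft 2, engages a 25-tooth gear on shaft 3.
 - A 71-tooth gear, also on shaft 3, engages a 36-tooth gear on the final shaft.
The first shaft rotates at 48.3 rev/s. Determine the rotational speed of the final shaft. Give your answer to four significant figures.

Gear mesh: ratio = 129/46 = 2.8043, so shaft 2 turns at 48.3 / 2.8043 = 17.223 rev/s.
Gear mesh: ratio = 25/130 = 0.19231, so shaft 3 turns at 17.223 / 0.19231 = 89.561 rev/s.
Gear mesh: ratio = 36/71 = 0.50704, so the final shaft turns at 89.561 / 0.50704 = 176.63 rev/s.

176.6 rev/s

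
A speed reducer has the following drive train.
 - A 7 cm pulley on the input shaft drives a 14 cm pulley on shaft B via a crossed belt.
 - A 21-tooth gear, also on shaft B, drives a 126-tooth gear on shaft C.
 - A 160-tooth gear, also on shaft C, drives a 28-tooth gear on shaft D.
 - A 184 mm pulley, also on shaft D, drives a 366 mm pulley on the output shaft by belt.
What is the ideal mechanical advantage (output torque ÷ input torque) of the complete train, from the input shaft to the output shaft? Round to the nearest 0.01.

4.18

Each stage contributes driven/driver: belt 14/7 = 2, gear mesh 126/21 = 6, gear mesh 28/160 = 0.175, belt 366/184 = 1.9891.
Overall: 2 × 6 × 0.175 × 1.9891 = 4.1772.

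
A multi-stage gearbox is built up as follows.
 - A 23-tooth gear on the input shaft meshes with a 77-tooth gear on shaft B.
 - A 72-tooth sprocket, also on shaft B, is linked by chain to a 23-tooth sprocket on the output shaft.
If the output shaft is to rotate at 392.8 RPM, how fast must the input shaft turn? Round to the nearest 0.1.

420.1 RPM

Overall ratio R = 3.3478 × 0.31944 = 1.0694.
Required input speed = output speed × R = 392.8 × 1.0694 = 420.08 RPM.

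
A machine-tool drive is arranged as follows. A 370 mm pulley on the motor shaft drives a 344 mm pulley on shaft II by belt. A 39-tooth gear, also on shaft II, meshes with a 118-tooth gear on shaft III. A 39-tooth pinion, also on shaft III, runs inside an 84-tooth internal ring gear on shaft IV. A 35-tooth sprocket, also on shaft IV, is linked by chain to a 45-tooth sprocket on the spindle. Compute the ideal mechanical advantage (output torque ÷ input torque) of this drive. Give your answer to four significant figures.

7.790

Each stage contributes driven/driver: belt 344/370 = 0.92973, gear mesh 118/39 = 3.0256, internal gear 84/39 = 2.1538, chain 45/35 = 1.2857.
Overall: 0.92973 × 3.0256 × 2.1538 × 1.2857 = 7.7899.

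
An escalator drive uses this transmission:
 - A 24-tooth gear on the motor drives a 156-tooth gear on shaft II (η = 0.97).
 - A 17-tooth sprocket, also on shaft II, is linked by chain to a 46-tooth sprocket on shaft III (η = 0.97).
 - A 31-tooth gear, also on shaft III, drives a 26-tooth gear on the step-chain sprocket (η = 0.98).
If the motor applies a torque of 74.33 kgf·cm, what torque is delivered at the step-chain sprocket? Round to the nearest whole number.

1011 kgf·cm

gear mesh 156/24 = 6.5 → τ = 74.33·6.5·0.97 = 468.65 kgf·cm
chain 46/17 = 2.7059 → τ = 468.65·2.7059·0.97 = 1230.1 kgf·cm
gear mesh 26/31 = 0.83871 → τ = 1230.1·0.83871·0.98 = 1011 kgf·cm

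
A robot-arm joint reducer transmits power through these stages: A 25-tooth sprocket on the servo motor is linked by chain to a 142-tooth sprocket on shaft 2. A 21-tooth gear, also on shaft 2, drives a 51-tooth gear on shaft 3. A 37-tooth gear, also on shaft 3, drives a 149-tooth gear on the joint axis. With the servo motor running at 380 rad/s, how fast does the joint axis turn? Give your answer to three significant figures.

6.84 rad/s

the servo motor → shaft 2 (chain, 142/25): 380 ÷ 5.68 = 66.901 rad/s
shaft 2 → shaft 3 (gear mesh, 51/21): 66.901 ÷ 2.4286 = 27.548 rad/s
shaft 3 → the joint axis (gear mesh, 149/37): 27.548 ÷ 4.027 = 6.8407 rad/s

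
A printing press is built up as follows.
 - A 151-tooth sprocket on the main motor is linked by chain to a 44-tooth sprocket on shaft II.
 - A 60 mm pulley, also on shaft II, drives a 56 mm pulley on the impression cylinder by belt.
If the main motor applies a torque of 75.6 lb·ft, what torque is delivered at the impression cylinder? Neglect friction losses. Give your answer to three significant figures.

20.6 lb·ft

After the chain (44/151): 75.6 × 0.29139 = 22.029 lb·ft
After the belt (56/60): 22.029 × 0.93333 = 20.561 lb·ft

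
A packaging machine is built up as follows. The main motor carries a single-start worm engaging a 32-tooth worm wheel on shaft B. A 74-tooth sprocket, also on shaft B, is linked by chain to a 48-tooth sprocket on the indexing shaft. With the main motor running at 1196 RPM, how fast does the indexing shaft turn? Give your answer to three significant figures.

the main motor → shaft B (worm, 32/1): 1196 ÷ 32 = 37.375 RPM
shaft B → the indexing shaft (chain, 48/74): 37.375 ÷ 0.64865 = 57.62 RPM

57.6 RPM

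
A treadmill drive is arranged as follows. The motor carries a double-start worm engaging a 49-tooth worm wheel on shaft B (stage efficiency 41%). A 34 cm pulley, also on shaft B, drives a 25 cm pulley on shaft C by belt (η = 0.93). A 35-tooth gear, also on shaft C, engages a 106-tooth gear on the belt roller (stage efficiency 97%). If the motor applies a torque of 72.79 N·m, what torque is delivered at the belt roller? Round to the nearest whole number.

Worm: ratio = 49/2 = 24.5; torque at shaft B = 72.79 × 24.5 × 0.41 = 731.18 N·m.
Belt: ratio = 25/34 = 0.73529; torque at shaft C = 731.18 × 0.73529 × 0.93 = 500 N·m.
Gear mesh: ratio = 106/35 = 3.0286; torque at the belt roller = 500 × 3.0286 × 0.97 = 1468.8 N·m.

1469 N·m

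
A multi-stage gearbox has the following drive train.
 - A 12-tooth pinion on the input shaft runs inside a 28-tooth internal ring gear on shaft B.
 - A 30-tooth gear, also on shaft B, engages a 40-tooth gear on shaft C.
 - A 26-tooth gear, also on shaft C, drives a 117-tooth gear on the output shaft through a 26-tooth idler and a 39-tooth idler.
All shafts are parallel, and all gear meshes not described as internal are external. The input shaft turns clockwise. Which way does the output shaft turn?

clockwise

the input shaft → shaft B: internal mesh, same direction → CW.
shaft B → shaft C: external mesh, 1 reversal → CCW.
shaft C → the output shaft: driver → idler → idler → driven is 3 external meshes, 3 reversals → CW.
4 reversals in total — an even number — so the output shaft turns the same way as the input shaft.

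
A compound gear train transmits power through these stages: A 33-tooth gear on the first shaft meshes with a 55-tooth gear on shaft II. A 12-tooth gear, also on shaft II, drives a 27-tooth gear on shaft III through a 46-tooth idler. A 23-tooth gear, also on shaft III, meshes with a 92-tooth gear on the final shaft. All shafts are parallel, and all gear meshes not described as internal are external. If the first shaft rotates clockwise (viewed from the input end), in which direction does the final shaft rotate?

the first shaft → shaft II: external mesh, 1 reversal → CCW.
shaft II → shaft III: driver → idler → driven is 2 external meshes, 2 reversals → CCW.
shaft III → the final shaft: external mesh, 1 reversal → CW.
4 reversals in total — an even number — so the final shaft turns the same way as the first shaft.

clockwise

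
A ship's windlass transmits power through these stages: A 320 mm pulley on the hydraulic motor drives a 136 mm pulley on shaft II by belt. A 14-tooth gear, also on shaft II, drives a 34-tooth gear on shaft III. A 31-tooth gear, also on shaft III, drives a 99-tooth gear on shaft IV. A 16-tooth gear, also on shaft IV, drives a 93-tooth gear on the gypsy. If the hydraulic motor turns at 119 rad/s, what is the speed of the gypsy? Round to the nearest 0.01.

Belt: ratio = 136/320 = 0.425, so shaft II turns at 119 / 0.425 = 280 rad/s.
Gear mesh: ratio = 34/14 = 2.4286, so shaft III turns at 280 / 2.4286 = 115.29 rad/s.
Gear mesh: ratio = 99/31 = 3.1935, so shaft IV turns at 115.29 / 3.1935 = 36.102 rad/s.
Gear mesh: ratio = 93/16 = 5.8125, so the gypsy turns at 36.102 / 5.8125 = 6.2111 rad/s.

6.21 rad/s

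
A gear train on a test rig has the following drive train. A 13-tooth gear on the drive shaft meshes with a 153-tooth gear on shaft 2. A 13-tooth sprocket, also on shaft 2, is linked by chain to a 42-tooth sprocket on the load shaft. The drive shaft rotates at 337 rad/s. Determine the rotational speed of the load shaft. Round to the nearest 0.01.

8.86 rad/s

gear mesh 153/13 = 11.769 → 337/11.769 = 28.634 rad/s
chain 42/13 = 3.2308 → 28.634/3.2308 = 8.8629 rad/s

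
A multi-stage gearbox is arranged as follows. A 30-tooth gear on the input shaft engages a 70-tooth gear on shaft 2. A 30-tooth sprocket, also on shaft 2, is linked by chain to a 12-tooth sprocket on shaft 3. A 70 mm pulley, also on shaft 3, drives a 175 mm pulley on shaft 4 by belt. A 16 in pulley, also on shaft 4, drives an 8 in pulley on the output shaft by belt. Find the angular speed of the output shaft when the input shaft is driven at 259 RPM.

gear mesh 70/30 = 2.3333 → 259/2.3333 = 111 RPM
chain 12/30 = 0.4 → 111/0.4 = 277.5 RPM
belt 175/70 = 2.5 → 277.5/2.5 = 111 RPM
belt 8/16 = 0.5 → 111/0.5 = 222 RPM

222 RPM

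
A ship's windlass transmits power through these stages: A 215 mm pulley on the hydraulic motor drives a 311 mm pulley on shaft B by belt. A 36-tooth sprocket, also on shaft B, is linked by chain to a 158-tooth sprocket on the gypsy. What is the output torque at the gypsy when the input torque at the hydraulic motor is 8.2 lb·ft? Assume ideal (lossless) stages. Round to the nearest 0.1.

52.1 lb·ft

belt 311/215 = 1.4465 → τ = 8.2·1.4465 = 11.861 lb·ft
chain 158/36 = 4.3889 → τ = 11.861·4.3889 = 52.058 lb·ft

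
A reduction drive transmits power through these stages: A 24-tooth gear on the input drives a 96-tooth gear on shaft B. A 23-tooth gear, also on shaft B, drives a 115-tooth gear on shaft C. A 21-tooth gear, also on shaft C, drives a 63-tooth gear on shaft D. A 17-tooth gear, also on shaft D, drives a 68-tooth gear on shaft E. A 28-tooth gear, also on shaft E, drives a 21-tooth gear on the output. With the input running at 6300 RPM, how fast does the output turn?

the input → shaft B (gear mesh, 96/24): 6300 ÷ 4 = 1575 RPM
shaft B → shaft C (gear mesh, 115/23): 1575 ÷ 5 = 315 RPM
shaft C → shaft D (gear mesh, 63/21): 315 ÷ 3 = 105 RPM
shaft D → shaft E (gear mesh, 68/17): 105 ÷ 4 = 26.25 RPM
shaft E → the output (gear mesh, 21/28): 26.25 ÷ 0.75 = 35 RPM

35 RPM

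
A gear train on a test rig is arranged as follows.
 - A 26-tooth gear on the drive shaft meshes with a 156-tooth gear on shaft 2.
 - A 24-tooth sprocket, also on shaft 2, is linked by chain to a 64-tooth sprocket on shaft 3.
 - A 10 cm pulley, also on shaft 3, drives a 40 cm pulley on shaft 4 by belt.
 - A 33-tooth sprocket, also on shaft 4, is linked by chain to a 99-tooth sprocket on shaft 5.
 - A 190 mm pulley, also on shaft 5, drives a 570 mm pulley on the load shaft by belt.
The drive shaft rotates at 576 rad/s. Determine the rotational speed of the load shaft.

1 rad/s

Gear mesh: ratio = 156/26 = 6, so shaft 2 turns at 576 / 6 = 96 rad/s.
Chain: ratio = 64/24 = 2.6667, so shaft 3 turns at 96 / 2.6667 = 36 rad/s.
Belt: ratio = 40/10 = 4, so shaft 4 turns at 36 / 4 = 9 rad/s.
Chain: ratio = 99/33 = 3, so shaft 5 turns at 9 / 3 = 3 rad/s.
Belt: ratio = 570/190 = 3, so the load shaft turns at 3 / 3 = 1 rad/s.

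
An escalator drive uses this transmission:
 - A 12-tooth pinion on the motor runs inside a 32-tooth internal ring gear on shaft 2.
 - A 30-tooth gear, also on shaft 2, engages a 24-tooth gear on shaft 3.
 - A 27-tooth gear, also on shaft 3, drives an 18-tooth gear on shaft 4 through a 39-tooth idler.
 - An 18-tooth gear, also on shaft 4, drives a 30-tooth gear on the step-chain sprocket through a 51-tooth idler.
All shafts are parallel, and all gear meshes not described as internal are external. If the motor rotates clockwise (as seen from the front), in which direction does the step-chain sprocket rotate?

the motor → shaft 2: internal mesh, same direction → CW.
shaft 2 → shaft 3: external mesh, 1 reversal → CCW.
shaft 3 → shaft 4: driver → idler → driven is 2 external meshes, 2 reversals → CCW.
shaft 4 → the step-chain sprocket: driver → idler → driven is 2 external meshes, 2 reversals → CCW.
5 reversals in total — an odd number — so the step-chain sprocket turns opposite to the motor.

anticlockwise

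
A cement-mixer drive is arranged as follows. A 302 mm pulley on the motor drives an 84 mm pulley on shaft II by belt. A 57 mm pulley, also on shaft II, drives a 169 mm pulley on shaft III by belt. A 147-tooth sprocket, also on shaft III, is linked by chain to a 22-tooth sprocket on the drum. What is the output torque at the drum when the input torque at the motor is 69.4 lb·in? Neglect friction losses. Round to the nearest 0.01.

8.57 lb·in

Belt: ratio = 84/302 = 0.27815; torque at shaft II = 69.4 × 0.27815 = 19.303 lb·in.
Belt: ratio = 169/57 = 2.9649; torque at shaft III = 19.303 × 2.9649 = 57.233 lb·in.
Chain: ratio = 22/147 = 0.14966; torque at the drum = 57.233 × 0.14966 = 8.5654 lb·in.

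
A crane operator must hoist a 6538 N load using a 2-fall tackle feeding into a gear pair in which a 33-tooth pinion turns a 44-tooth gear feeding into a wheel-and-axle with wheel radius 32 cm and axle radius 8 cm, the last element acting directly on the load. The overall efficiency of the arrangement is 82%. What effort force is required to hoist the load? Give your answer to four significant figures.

747.5 N

Block-and-tackle MA = number of supporting rope parts = 2.
Gear pair MA = 44/33 = 1.3333.
Wheel-and-axle MA = R/r = 32/8 = 4.
Combined ideal MA = 2 × 1.3333 × 4 = 10.667.
Actual MA = 10.667 × 0.82 = 8.7467.
Effort = load / actual MA = 6538 / 8.7467 = 747.48 N.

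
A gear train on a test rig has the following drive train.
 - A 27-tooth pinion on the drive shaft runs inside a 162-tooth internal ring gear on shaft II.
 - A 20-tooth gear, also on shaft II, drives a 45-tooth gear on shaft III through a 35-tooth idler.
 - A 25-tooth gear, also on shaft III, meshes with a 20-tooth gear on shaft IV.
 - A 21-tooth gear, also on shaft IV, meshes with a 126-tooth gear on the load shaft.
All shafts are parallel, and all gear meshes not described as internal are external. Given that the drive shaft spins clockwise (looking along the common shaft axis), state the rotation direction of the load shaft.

clockwise

the drive shaft → shaft II: internal mesh, same direction → CW.
shaft II → shaft III: driver → idler → driven is 2 external meshes, 2 reversals → CW.
shaft III → shaft IV: external mesh, 1 reversal → CCW.
shaft IV → the load shaft: external mesh, 1 reversal → CW.
4 reversals in total — an even number — so the load shaft turns the same way as the drive shaft.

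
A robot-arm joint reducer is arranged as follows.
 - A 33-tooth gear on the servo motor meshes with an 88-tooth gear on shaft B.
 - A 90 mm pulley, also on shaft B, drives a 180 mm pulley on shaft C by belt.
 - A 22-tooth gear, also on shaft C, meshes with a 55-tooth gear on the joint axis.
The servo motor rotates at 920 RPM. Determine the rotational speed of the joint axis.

gear mesh 88/33 = 2.6667 → 920/2.6667 = 345 RPM
belt 180/90 = 2 → 345/2 = 172.5 RPM
gear mesh 55/22 = 2.5 → 172.5/2.5 = 69 RPM

69 RPM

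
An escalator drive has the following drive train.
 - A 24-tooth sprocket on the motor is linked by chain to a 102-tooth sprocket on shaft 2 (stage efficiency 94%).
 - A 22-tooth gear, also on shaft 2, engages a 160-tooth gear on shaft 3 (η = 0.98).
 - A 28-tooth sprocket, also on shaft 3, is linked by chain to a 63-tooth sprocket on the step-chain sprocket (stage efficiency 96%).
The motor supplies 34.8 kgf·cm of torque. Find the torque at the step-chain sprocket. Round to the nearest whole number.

Chain: ratio = 102/24 = 4.25; torque at shaft 2 = 34.8 × 4.25 × 0.94 = 139.03 kgf·cm.
Gear mesh: ratio = 160/22 = 7.2727; torque at shaft 3 = 139.03 × 7.2727 × 0.98 = 990.88 kgf·cm.
Chain: ratio = 63/28 = 2.25; torque at the step-chain sprocket = 990.88 × 2.25 × 0.96 = 2140.3 kgf·cm.

2140 kgf·cm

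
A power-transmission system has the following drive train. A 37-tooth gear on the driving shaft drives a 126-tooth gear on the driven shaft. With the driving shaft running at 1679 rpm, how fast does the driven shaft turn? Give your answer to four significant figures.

Gear mesh: ratio = 126/37 = 3.4054, so the driven shaft turns at 1679 / 3.4054 = 493.04 rpm.

493.0 rpm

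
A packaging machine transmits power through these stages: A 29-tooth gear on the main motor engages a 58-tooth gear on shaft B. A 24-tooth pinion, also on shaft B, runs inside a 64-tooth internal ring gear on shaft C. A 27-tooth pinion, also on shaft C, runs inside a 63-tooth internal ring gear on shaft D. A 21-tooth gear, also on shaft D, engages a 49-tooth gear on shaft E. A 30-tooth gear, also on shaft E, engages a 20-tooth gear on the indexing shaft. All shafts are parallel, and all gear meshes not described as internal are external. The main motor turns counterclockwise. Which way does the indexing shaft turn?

clockwise

the main motor → shaft B: external mesh, 1 reversal → CW.
shaft B → shaft C: internal mesh, same direction → CW.
shaft C → shaft D: internal mesh, same direction → CW.
shaft D → shaft E: external mesh, 1 reversal → CCW.
shaft E → the indexing shaft: external mesh, 1 reversal → CW.
3 reversals in total — an odd number — so the indexing shaft turns opposite to the main motor.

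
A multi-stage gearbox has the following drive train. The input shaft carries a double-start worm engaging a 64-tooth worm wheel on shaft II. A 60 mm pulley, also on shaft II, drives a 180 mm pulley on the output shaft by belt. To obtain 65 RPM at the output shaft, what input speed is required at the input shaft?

6240 RPM

Overall ratio R = 32 × 3 = 96.
Required input speed = output speed × R = 65 × 96 = 6240 RPM.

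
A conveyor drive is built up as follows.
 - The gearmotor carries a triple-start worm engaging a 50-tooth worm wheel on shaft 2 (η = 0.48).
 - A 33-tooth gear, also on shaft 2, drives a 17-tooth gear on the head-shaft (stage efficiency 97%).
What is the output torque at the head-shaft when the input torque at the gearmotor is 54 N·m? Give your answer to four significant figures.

215.9 N·m

worm 50/3 = 16.667 → τ = 54·16.667·0.48 = 432 N·m
gear mesh 17/33 = 0.51515 → τ = 432·0.51515·0.97 = 215.87 N·m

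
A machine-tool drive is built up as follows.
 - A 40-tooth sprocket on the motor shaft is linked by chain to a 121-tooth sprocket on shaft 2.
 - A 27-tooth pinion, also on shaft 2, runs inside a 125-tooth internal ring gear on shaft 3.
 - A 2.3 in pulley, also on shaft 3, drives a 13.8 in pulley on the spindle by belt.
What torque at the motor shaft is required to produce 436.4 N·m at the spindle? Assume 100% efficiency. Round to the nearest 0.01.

5.19 N·m

Overall ratio R = 3.025 × 4.6296 × 6 = 84.028.
Input torque = output torque / R = 436.4 / 84.028 = 5.1935 N·m.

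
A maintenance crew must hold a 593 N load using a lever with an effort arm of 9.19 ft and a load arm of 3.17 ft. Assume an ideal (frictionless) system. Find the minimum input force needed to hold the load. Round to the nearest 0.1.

204.5 N

Lever MA = effort arm / load arm = 9.19/3.17 = 2.8991.
Effort = load / MA = 593 / 2.8991 = 204.55 N.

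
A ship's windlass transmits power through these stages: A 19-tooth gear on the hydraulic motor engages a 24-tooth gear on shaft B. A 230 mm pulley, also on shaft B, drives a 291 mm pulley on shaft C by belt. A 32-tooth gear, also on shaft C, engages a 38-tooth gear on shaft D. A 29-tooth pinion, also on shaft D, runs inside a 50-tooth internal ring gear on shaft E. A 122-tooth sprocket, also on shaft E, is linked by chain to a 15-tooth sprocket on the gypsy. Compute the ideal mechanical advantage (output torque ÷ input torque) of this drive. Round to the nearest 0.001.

0.402

Each stage contributes driven/driver: gear mesh 24/19 = 1.2632, belt 291/230 = 1.2652, gear mesh 38/32 = 1.1875, internal gear 50/29 = 1.7241, chain 15/122 = 0.12295.
Overall: 1.2632 × 1.2652 × 1.1875 × 1.7241 × 0.12295 = 0.40231.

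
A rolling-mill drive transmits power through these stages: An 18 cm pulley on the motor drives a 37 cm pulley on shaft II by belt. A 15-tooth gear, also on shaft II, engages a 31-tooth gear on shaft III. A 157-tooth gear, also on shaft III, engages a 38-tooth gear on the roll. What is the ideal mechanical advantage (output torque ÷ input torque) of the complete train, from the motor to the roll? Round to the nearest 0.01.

1.03

Each stage contributes driven/driver: belt 37/18 = 2.0556, gear mesh 31/15 = 2.0667, gear mesh 38/157 = 0.24204.
Overall: 2.0556 × 2.0667 × 0.24204 = 1.0282.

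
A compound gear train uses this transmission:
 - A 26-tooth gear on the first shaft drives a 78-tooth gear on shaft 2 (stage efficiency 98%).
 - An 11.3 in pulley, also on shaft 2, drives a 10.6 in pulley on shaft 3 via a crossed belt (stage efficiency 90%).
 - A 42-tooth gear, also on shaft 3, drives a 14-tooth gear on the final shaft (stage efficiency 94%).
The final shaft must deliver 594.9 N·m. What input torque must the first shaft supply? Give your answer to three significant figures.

Overall ratio R = 3 × 0.93805 × 0.33333 = 0.93805; overall efficiency η = 0.98 × 0.90 × 0.94 = 0.8291.
Input torque = output torque / (R × η) = 594.9 / (0.93805 × 0.8291) = 764.93 N·m.

765 N·m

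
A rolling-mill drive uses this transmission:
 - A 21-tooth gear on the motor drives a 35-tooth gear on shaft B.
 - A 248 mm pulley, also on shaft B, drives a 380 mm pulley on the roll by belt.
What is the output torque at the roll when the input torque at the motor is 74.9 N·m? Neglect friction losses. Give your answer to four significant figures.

191.3 N·m

Gear mesh: ratio = 35/21 = 1.6667; torque at shaft B = 74.9 × 1.6667 = 124.83 N·m.
Belt: ratio = 380/248 = 1.5323; torque at the roll = 124.83 × 1.5323 = 191.28 N·m.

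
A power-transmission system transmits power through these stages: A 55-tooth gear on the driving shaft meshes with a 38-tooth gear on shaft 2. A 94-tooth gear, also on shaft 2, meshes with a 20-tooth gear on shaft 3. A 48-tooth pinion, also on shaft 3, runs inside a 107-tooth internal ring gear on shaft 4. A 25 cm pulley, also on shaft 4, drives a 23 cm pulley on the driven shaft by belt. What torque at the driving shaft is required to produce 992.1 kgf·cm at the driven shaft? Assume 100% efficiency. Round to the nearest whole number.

3291 kgf·cm

Overall ratio R = 0.69091 × 0.21277 × 2.2292 × 0.92 = 0.30148.
Input torque = output torque / R = 992.1 / 0.30148 = 3290.8 kgf·cm.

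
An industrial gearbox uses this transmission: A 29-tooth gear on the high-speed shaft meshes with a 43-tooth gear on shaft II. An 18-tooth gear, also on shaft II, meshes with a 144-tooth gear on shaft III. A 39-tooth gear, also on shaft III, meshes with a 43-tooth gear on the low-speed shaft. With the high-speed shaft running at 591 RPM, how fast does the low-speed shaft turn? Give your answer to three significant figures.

the high-speed shaft → shaft II (gear mesh, 43/29): 591 ÷ 1.4828 = 398.58 RPM
shaft II → shaft III (gear mesh, 144/18): 398.58 ÷ 8 = 49.823 RPM
shaft III → the low-speed shaft (gear mesh, 43/39): 49.823 ÷ 1.1026 = 45.188 RPM

45.2 RPM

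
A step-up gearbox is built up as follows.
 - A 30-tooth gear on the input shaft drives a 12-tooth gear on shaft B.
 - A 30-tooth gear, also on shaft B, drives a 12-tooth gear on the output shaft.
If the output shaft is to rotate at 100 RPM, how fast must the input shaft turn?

Overall ratio R = 0.4 × 0.4 = 0.16.
Required input speed = output speed × R = 100 × 0.16 = 16 RPM.

16 RPM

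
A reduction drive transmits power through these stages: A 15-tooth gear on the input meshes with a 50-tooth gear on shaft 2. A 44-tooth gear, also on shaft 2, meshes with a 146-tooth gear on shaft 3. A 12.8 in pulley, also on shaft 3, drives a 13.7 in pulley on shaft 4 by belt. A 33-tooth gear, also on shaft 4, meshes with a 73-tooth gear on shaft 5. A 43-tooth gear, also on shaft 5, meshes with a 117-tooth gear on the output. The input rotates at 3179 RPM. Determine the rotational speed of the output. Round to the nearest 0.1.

the input → shaft 2 (gear mesh, 50/15): 3179 ÷ 3.3333 = 953.7 RPM
shaft 2 → shaft 3 (gear mesh, 146/44): 953.7 ÷ 3.3182 = 287.42 RPM
shaft 3 → shaft 4 (belt, 13.7/12.8): 287.42 ÷ 1.0703 = 268.54 RPM
shaft 4 → shaft 5 (gear mesh, 73/33): 268.54 ÷ 2.2121 = 121.39 RPM
shaft 5 → the output (gear mesh, 117/43): 121.39 ÷ 2.7209 = 44.614 RPM

44.6 RPM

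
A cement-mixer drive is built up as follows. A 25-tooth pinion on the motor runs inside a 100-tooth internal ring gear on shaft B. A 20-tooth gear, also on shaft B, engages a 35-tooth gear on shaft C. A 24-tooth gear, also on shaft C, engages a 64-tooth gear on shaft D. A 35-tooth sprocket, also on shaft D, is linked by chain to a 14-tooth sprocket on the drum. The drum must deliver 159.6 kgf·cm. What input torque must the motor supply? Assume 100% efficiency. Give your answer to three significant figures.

Overall ratio R = 4 × 1.75 × 2.6667 × 0.4 = 7.4667.
Input torque = output torque / R = 159.6 / 7.4667 = 21.375 kgf·cm.

21.4 kgf·cm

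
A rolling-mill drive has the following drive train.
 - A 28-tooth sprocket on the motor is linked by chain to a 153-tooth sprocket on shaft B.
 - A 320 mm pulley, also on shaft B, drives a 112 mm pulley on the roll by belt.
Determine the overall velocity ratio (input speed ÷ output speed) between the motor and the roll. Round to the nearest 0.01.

1.91

Each stage contributes driven/driver: chain 153/28 = 5.4643, belt 112/320 = 0.35.
Overall: 5.4643 × 0.35 = 1.9125.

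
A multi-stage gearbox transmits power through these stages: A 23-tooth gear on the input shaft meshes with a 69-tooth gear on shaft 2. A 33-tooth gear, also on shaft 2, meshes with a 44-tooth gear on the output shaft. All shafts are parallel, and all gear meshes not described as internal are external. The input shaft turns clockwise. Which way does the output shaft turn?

clockwise

the input shaft → shaft 2: external mesh, 1 reversal → CCW.
shaft 2 → the output shaft: external mesh, 1 reversal → CW.
2 reversals in total — an even number — so the output shaft turns the same way as the input shaft.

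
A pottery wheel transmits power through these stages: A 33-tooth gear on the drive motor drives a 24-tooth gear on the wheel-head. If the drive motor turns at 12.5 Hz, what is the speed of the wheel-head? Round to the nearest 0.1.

Gear mesh: ratio = 24/33 = 0.72727, so the wheel-head turns at 12.5 / 0.72727 = 17.188 Hz.

17.2 Hz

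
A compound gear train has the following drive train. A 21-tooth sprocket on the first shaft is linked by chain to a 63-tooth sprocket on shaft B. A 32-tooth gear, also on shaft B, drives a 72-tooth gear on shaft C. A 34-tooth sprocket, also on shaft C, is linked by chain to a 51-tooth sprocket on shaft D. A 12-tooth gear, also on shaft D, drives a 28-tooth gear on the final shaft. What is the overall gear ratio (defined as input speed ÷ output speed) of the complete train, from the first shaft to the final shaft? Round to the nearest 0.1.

Each stage contributes driven/driver: chain 63/21 = 3, gear mesh 72/32 = 2.25, chain 51/34 = 1.5, gear mesh 28/12 = 2.3333.
Overall: 3 × 2.25 × 1.5 × 2.3333 = 23.625.

23.6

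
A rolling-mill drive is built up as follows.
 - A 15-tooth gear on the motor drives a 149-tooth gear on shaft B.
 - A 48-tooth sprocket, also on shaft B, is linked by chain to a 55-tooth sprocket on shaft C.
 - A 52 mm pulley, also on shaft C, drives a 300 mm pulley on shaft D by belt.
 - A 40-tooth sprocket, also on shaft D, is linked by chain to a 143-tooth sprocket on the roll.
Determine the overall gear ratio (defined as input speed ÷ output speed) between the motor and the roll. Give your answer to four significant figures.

Each stage contributes driven/driver: gear mesh 149/15 = 9.9333, chain 55/48 = 1.1458, belt 300/52 = 5.7692, chain 143/40 = 3.575.
Overall: 9.9333 × 1.1458 × 5.7692 × 3.575 = 234.75.

234.8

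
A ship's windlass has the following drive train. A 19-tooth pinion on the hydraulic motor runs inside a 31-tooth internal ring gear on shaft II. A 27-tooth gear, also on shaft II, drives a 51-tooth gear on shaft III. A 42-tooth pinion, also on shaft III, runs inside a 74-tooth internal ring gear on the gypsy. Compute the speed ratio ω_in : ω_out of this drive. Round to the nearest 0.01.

5.43

Each stage contributes driven/driver: internal gear 31/19 = 1.6316, gear mesh 51/27 = 1.8889, internal gear 74/42 = 1.7619.
Overall: 1.6316 × 1.8889 × 1.7619 = 5.43.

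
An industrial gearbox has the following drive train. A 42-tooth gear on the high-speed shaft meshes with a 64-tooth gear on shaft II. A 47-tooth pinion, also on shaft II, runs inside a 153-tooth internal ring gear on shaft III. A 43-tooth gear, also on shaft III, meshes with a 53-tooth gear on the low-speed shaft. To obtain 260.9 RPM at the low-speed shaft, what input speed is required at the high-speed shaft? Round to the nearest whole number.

Overall ratio R = 1.5238 × 3.2553 × 1.2326 = 6.1141.
Required input speed = output speed × R = 260.9 × 6.1141 = 1595.2 RPM.

1595 RPM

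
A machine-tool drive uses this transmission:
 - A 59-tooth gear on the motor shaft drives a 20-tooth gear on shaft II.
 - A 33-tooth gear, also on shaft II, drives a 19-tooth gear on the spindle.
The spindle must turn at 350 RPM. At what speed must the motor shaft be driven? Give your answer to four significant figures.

68.31 RPM

Overall ratio R = 0.33898 × 0.57576 = 0.19517.
Required input speed = output speed × R = 350 × 0.19517 = 68.31 RPM.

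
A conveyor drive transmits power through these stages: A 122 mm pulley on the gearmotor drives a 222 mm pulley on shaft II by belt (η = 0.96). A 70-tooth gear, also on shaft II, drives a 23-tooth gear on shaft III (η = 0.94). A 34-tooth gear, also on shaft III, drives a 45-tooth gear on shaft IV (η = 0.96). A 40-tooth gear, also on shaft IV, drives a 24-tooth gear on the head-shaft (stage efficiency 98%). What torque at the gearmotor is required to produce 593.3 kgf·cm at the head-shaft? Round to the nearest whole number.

Overall ratio R = 1.8197 × 0.32857 × 1.3235 × 0.6 = 0.4748; overall efficiency η = 0.96 × 0.94 × 0.96 × 0.98 = 0.8490.
Input torque = output torque / (R × η) = 593.3 / (0.4748 × 0.8490) = 1471.9 kgf·cm.

1472 kgf·cm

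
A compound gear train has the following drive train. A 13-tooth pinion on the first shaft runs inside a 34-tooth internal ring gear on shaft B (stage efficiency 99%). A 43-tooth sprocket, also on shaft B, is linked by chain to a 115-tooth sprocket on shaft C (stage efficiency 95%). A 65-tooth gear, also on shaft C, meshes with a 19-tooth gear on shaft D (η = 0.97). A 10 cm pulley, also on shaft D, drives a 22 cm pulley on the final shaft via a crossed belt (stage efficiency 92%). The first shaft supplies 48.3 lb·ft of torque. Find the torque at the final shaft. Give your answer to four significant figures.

182.3 lb·ft

Internal gear: ratio = 34/13 = 2.6154; torque at shaft B = 48.3 × 2.6154 × 0.99 = 125.06 lb·ft.
Chain: ratio = 115/43 = 2.6744; torque at shaft C = 125.06 × 2.6744 × 0.95 = 317.74 lb·ft.
Gear mesh: ratio = 19/65 = 0.29231; torque at shaft D = 317.74 × 0.29231 × 0.97 = 90.091 lb·ft.
Belt: ratio = 22/10 = 2.2; torque at the final shaft = 90.091 × 2.2 × 0.92 = 182.34 lb·ft.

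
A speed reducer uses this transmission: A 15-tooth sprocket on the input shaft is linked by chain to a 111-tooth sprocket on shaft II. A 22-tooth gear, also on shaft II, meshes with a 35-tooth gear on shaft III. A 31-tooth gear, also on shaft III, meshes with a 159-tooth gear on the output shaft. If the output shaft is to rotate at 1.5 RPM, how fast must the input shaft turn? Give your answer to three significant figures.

90.6 RPM

Overall ratio R = 7.4 × 1.5909 × 5.129 = 60.383.
Required input speed = output speed × R = 1.5 × 60.383 = 90.574 RPM.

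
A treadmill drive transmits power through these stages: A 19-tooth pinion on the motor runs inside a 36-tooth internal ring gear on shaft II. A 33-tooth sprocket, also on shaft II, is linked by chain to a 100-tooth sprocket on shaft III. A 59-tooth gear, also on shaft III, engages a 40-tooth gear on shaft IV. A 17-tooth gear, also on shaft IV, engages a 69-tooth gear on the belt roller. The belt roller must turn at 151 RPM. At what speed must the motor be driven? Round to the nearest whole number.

2386 RPM

Overall ratio R = 1.8947 × 3.0303 × 0.67797 × 4.0588 = 15.799.
Required input speed = output speed × R = 151 × 15.799 = 2385.7 RPM.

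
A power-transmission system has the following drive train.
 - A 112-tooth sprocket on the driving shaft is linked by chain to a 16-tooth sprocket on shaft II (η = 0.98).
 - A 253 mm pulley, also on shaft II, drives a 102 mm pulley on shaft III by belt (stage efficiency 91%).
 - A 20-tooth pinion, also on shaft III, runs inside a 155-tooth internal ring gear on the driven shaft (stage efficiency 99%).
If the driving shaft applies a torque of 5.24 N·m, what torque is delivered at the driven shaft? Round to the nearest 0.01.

2.06 N·m

chain 16/112 = 0.14286 → τ = 5.24·0.14286·0.98 = 0.7336 N·m
belt 102/253 = 0.40316 → τ = 0.7336·0.40316·0.91 = 0.26914 N·m
internal gear 155/20 = 7.75 → τ = 0.26914·7.75·0.99 = 2.065 N·m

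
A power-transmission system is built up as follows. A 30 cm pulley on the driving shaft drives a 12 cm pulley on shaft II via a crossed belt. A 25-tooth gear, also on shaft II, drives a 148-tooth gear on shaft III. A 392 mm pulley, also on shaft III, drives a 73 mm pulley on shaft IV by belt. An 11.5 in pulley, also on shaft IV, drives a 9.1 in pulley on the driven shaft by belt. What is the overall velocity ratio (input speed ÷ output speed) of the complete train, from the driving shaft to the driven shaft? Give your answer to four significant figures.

0.3489

Each stage contributes driven/driver: belt 12/30 = 0.4, gear mesh 148/25 = 5.92, belt 73/392 = 0.18622, belt 9.1/11.5 = 0.7913.
Overall: 0.4 × 5.92 × 0.18622 × 0.7913 = 0.34895.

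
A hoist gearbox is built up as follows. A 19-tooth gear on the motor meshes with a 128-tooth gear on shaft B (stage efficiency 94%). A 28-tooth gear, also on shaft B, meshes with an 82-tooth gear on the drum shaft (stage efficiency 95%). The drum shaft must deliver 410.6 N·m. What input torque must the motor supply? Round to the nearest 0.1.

Overall ratio R = 6.7368 × 2.9286 = 19.729; overall efficiency η = 0.94 × 0.95 = 0.8930.
Input torque = output torque / (R × η) = 410.6 / (19.729 × 0.8930) = 23.305 N·m.

23.3 N·m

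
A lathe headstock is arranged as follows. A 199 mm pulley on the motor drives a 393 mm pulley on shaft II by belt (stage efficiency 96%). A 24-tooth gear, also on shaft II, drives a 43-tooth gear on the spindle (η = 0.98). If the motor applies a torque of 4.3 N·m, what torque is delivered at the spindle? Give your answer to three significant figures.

After the belt (393/199): 4.3 × 1.9749 × 0.96 = 8.1523 N·m
After the gear mesh (43/24): 8.1523 × 1.7917 × 0.98 = 14.314 N·m

14.3 N·m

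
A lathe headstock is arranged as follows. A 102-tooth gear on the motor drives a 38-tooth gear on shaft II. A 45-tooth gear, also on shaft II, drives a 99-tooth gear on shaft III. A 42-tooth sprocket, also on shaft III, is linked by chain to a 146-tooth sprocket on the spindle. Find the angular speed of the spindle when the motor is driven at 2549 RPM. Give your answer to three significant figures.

895 RPM

the motor → shaft II (gear mesh, 38/102): 2549 ÷ 0.37255 = 6842.1 RPM
shaft II → shaft III (gear mesh, 99/45): 6842.1 ÷ 2.2 = 3110 RPM
shaft III → the spindle (chain, 146/42): 3110 ÷ 3.4762 = 894.66 RPM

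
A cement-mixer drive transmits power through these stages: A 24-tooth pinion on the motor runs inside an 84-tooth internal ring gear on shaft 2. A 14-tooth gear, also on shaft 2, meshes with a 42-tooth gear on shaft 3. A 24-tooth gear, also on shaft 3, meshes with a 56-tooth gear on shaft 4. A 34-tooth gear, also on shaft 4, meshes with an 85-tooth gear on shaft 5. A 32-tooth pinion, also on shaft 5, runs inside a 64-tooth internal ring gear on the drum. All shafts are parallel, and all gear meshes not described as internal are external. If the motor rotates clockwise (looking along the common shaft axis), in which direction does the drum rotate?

the motor → shaft 2: internal mesh, same direction → CW.
shaft 2 → shaft 3: external mesh, 1 reversal → CCW.
shaft 3 → shaft 4: external mesh, 1 reversal → CW.
shaft 4 → shaft 5: external mesh, 1 reversal → CCW.
shaft 5 → the drum: internal mesh, same direction → CCW.
3 reversals in total — an odd number — so the drum turns opposite to the motor.

anticlockwise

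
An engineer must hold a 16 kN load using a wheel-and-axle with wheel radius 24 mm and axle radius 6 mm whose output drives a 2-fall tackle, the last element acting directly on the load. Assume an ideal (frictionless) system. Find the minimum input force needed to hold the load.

2 kN

Wheel-and-axle MA = R/r = 24/6 = 4.
Block-and-tackle MA = number of supporting rope parts = 2.
Combined ideal MA = 4 × 2 = 8.
Effort = load / MA = 16 / 8 = 2 kN.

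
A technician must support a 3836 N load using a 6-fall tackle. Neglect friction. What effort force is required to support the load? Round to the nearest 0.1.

Block-and-tackle MA = number of supporting rope parts = 6.
Effort = load / MA = 3836 / 6 = 639.33 N.

639.3 N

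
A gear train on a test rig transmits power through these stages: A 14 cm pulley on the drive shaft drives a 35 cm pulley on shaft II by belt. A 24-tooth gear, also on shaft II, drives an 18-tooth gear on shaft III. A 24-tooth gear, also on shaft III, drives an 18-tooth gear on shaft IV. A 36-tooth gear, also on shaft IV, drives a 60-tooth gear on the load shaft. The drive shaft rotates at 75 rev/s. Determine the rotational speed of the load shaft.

32 rev/s

the drive shaft → shaft II (belt, 35/14): 75 ÷ 2.5 = 30 rev/s
shaft II → shaft III (gear mesh, 18/24): 30 ÷ 0.75 = 40 rev/s
shaft III → shaft IV (gear mesh, 18/24): 40 ÷ 0.75 = 53.333 rev/s
shaft IV → the load shaft (gear mesh, 60/36): 53.333 ÷ 1.6667 = 32 rev/s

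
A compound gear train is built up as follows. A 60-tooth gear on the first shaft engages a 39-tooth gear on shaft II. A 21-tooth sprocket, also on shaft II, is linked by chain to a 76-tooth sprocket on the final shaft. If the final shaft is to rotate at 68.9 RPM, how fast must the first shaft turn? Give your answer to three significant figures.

Overall ratio R = 0.65 × 3.619 = 2.3524.
Required input speed = output speed × R = 68.9 × 2.3524 = 162.08 RPM.

162 RPM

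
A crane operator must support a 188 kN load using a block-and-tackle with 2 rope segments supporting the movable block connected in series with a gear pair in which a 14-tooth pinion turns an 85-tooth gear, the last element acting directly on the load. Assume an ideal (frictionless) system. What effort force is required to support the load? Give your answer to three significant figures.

15.5 kN

Block-and-tackle MA = number of supporting rope parts = 2.
Gear pair MA = 85/14 = 6.0714.
Combined ideal MA = 2 × 6.0714 = 12.143.
Effort = load / MA = 188 / 12.143 = 15.482 kN.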